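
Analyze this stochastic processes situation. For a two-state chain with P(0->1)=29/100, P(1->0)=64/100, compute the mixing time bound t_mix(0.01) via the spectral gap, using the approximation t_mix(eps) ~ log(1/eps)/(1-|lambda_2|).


lambda_2 = |1 - p01 - p10| = |1 - 0.2900 - 0.6400| = 0.0700
t_mix ~ log(1/eps)/(1 - |lambda_2|)
= log(100)/(1 - 0.0700) = 4.6052/0.9300
= 4.9518

4.9518


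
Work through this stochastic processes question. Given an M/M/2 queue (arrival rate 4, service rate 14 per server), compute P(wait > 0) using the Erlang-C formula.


a = lambda/mu = 0.2857
rho = a/c = 0.1429
Erlang-C formula applied:
C(c,a) = 0.0357

0.0357


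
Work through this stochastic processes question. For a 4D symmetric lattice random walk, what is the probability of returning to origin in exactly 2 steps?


P(return in 2 steps) = P(reverse first step) = 1/(2d)
= 1/8
= 0.1250

0.1250


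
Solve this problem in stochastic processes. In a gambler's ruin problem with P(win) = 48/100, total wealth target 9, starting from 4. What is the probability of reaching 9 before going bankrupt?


Gambler's ruin formula:
r = q/p = 0.5200/0.4800 = 1.0833
P(win) = (1 - r^i)/(1 - r^N)
= (1 - 1.0833^4)/(1 - 1.0833^9)
= 0.3576

0.3576


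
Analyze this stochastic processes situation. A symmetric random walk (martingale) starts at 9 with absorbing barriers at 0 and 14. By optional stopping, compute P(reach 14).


By optional stopping theorem: E(M at tau) = M(0) = 9
P(hit 14)*14 + P(hit 0)*0 = 9
P(hit 14) = (9 - 0)/(14 - 0) = 9/14 = 0.6429

0.6429


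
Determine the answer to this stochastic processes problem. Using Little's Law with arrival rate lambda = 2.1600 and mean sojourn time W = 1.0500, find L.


Little's Law: L = lambda * W
= 2.1600 * 1.0500
= 2.2680

2.2680


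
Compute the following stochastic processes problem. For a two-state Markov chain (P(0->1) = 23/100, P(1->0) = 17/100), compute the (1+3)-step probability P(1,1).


P^4 = P^1 * P^3
Computing via matrix multiplication of the transition matrix.
Entry (1,1) of P^4 = 0.6301

0.6301


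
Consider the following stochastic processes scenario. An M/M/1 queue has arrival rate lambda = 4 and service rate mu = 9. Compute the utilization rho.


rho = lambda/mu
= 4/9
= 0.4444

0.4444


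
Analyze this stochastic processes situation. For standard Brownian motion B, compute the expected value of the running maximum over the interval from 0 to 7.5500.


E(max B(s)) = sqrt(2t/pi)
= sqrt(2*7.5500/pi)
= sqrt(4.8065)
= 2.1924

2.1924


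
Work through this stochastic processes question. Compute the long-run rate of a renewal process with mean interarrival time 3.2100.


Long-run renewal rate = 1/E(X)
= 1/3.2100
= 0.3115

0.3115


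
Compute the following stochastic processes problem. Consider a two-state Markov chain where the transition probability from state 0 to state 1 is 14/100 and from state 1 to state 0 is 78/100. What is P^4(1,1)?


Computing P^4 by matrix multiplication.
P = [[0.8600, 0.1400], [0.7800, 0.2200]]
After raising P to the power 4:
P^4(1,1) = 0.1522

0.1522


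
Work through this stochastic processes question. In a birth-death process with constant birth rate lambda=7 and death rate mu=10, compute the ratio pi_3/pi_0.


For birth-death process, pi_n/pi_0 = (lambda/mu)^n
= (7/10)^3
= 0.3430

0.3430


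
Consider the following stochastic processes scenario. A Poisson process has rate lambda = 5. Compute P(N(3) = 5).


P(N(t)=k) = (lambda*t)^k * exp(-lambda*t) / k!
lambda*t = 15
= 15^5 * exp(-15) / 5!
= 759375 * 3.0590e-07 / 120
= 0.0019

0.0019


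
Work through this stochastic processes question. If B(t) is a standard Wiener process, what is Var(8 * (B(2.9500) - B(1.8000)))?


Var(alpha*(B(t)-B(s))) = alpha^2 * (t-s)
= 8^2 * (2.9500 - 1.8000)
= 64 * 1.1500
= 73.6000

73.6000


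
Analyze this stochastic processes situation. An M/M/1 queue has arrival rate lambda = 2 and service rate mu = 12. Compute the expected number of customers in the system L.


rho = 2/12 = 0.1667
L = rho/(1-rho)
= 0.1667/0.8333
= 0.2000

0.2000


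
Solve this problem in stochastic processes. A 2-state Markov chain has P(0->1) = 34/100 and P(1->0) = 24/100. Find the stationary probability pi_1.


Stationary distribution: pi_0 = p10/(p01+p10), pi_1 = p01/(p01+p10)
p01 = 0.3400, p10 = 0.2400
pi_1 = 0.5862

0.5862


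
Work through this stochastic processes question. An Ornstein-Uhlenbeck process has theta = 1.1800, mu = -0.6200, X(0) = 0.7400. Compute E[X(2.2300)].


E[X(t)] = mu + (X(0) - mu)*exp(-theta*t)
= -0.6200 + (0.7400 - -0.6200)*exp(-1.1800*2.2300)
= -0.6200 + 1.3600 * 0.0720
= -0.5221

-0.5221


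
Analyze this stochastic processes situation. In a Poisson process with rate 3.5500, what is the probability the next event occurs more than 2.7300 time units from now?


P(X > t) = exp(-lambda * t)
= exp(-3.5500 * 2.7300)
= exp(-9.6915) = 6.1807e-05

6.1807e-05


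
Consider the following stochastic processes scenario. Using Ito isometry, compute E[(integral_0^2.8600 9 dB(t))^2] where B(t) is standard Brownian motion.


By Ito isometry: E[(int f dB)^2] = int f^2 dt
= 9^2 * 2.8600
= 81 * 2.8600 = 231.6600

231.6600


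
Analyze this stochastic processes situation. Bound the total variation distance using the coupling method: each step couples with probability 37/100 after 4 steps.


TV distance bound <= (1-delta)^n
= (1 - 0.3700)^4
= 0.6300^4
= 0.1575

0.1575


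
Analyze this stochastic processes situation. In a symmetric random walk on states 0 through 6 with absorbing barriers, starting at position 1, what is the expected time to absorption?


For symmetric RW on 0,...,N with absorbing barriers, E(i) = i*(N-i)
E(1) = 1 * 5 = 5

5


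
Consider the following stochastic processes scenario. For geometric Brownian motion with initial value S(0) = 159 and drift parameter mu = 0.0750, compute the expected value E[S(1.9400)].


E[S(t)] = S(0) * exp(mu * t)
= 159 * exp(0.0750 * 1.9400)
= 159 * 1.1566
= 183.9022

183.9022


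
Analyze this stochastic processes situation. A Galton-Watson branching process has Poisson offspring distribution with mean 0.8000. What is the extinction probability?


Since mu = 0.8000 <= 1, extinction probability = 1.

1.0000


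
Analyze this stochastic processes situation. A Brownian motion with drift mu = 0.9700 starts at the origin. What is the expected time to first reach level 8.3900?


Expected first passage time = a/mu
= 8.3900/0.9700
= 8.6495

8.6495


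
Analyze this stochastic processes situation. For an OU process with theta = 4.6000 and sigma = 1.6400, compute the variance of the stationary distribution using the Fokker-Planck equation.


Stationary variance = sigma^2 / (2*theta)
= 1.6400^2 / (2*4.6000)
= 2.6896 / 9.2000
= 0.2923

0.2923


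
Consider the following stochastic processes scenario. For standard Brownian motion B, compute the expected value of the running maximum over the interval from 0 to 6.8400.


E(max B(s)) = sqrt(2t/pi)
= sqrt(2*6.8400/pi)
= sqrt(4.3545)
= 2.0867

2.0867


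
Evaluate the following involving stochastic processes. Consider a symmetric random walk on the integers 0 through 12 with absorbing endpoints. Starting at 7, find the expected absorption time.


For symmetric RW on 0,...,N with absorbing barriers, E(i) = i*(N-i)
E(7) = 7 * 5 = 35

35


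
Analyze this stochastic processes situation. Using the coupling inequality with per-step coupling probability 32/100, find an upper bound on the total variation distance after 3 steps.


TV distance bound <= (1-delta)^n
= (1 - 0.3200)^3
= 0.6800^3
= 0.3144

0.3144


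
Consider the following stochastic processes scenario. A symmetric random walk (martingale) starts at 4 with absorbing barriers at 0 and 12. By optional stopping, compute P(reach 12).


By optional stopping theorem: E(M at tau) = M(0) = 4
P(hit 12)*12 + P(hit 0)*0 = 4
P(hit 12) = (4 - 0)/(12 - 0) = 1/3 = 0.3333

0.3333


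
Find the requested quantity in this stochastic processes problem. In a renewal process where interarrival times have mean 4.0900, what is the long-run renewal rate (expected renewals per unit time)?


Long-run renewal rate = 1/E(X)
= 1/4.0900
= 0.2445

0.2445


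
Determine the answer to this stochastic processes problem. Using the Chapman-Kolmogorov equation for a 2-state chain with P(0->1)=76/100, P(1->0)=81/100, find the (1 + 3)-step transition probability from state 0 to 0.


P^4 = P^1 * P^3
Computing via matrix multiplication of the transition matrix.
Entry (0,0) of P^4 = 0.5670

0.5670


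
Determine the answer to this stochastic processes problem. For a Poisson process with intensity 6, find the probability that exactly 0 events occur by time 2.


P(N(t)=k) = (lambda*t)^k * exp(-lambda*t) / k!
lambda*t = 12
= 12^0 * exp(-12) / 0!
= 1 * 6.1442e-06 / 1
= 6.1442e-06

6.1442e-06


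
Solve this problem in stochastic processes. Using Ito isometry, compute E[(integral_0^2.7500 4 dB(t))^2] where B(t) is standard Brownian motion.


By Ito isometry: E[(int f dB)^2] = int f^2 dt
= 4^2 * 2.7500
= 16 * 2.7500 = 44.0000

44.0000


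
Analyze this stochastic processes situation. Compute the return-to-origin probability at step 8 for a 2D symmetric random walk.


P = C(8,4)^2 / 4^8
= 70^2 / 65536
= 4900 / 65536
= 0.0748

0.0748


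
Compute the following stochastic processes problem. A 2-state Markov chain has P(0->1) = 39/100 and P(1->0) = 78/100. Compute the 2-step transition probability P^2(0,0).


Computing P^2 by matrix multiplication.
P = [[0.6100, 0.3900], [0.7800, 0.2200]]
After raising P to the power 2:
P^2(0,0) = 0.6763

0.6763


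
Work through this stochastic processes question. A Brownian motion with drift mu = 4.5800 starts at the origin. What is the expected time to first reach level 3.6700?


Expected first passage time = a/mu
= 3.6700/4.5800
= 0.8013

0.8013


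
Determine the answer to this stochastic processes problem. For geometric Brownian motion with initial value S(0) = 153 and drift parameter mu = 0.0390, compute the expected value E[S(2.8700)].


E[S(t)] = S(0) * exp(mu * t)
= 153 * exp(0.0390 * 2.8700)
= 153 * 1.1184
= 171.1205

171.1205


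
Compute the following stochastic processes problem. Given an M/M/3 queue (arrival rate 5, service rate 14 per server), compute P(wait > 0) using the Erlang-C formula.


a = lambda/mu = 0.3571
rho = a/c = 0.1190
Erlang-C formula applied:
C(c,a) = 0.0060

0.0060


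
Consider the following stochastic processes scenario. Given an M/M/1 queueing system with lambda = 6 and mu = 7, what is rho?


rho = lambda/mu
= 6/7
= 0.8571

0.8571


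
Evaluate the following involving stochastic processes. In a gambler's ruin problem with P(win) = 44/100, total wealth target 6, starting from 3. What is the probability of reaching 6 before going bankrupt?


Gambler's ruin formula:
r = q/p = 0.5600/0.4400 = 1.2727
P(win) = (1 - r^i)/(1 - r^N)
= (1 - 1.2727^3)/(1 - 1.2727^6)
= 0.3266

0.3266


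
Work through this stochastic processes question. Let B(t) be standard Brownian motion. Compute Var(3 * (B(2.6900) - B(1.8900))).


Var(alpha*(B(t)-B(s))) = alpha^2 * (t-s)
= 3^2 * (2.6900 - 1.8900)
= 9 * 0.8000
= 7.2000

7.2000


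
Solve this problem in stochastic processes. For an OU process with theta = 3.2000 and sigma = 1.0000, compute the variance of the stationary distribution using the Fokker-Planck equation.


Stationary variance = sigma^2 / (2*theta)
= 1.0000^2 / (2*3.2000)
= 1.0000 / 6.4000
= 0.1562

0.1562


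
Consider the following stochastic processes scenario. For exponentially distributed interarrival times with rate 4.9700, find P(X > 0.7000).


P(X > t) = exp(-lambda * t)
= exp(-4.9700 * 0.7000)
= exp(-3.4790) = 0.0308

0.0308


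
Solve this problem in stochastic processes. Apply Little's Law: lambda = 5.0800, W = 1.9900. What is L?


Little's Law: L = lambda * W
= 5.0800 * 1.9900
= 10.1092

10.1092


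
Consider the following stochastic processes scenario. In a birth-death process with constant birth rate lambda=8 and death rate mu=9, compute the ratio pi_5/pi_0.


For birth-death process, pi_n/pi_0 = (lambda/mu)^n
= (8/9)^5
= 0.5549

0.5549


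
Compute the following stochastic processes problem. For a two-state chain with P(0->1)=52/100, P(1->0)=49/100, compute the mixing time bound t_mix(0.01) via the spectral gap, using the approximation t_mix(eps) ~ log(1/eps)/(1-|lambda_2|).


lambda_2 = |1 - p01 - p10| = |1 - 0.5200 - 0.4900| = 0.0100
t_mix ~ log(1/eps)/(1 - |lambda_2|)
= log(100)/(1 - 0.0100) = 4.6052/0.9900
= 4.6517

4.6517


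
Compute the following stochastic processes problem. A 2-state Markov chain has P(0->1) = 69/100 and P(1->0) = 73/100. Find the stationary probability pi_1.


Stationary distribution: pi_0 = p10/(p01+p10), pi_1 = p01/(p01+p10)
p01 = 0.6900, p10 = 0.7300
pi_1 = 0.4859

0.4859


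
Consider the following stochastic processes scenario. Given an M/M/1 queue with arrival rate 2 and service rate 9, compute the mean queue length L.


rho = 2/9 = 0.2222
L = rho/(1-rho)
= 0.2222/0.7778
= 0.2857

0.2857


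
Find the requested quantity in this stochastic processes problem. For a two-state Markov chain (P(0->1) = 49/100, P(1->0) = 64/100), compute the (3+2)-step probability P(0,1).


P^5 = P^3 * P^2
Computing via matrix multiplication of the transition matrix.
Entry (0,1) of P^5 = 0.4336

0.4336


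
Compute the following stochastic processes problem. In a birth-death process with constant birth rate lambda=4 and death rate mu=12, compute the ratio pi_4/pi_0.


For birth-death process, pi_n/pi_0 = (lambda/mu)^n
= (4/12)^4
= 0.0123

0.0123


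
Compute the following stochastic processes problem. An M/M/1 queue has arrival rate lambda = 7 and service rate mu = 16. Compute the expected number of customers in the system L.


rho = 7/16 = 0.4375
L = rho/(1-rho)
= 0.4375/0.5625
= 0.7778

0.7778


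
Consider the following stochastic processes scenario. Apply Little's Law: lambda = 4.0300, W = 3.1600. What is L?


Little's Law: L = lambda * W
= 4.0300 * 3.1600
= 12.7348

12.7348


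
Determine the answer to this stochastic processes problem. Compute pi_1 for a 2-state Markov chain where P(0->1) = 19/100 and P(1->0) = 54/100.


Stationary distribution: pi_0 = p10/(p01+p10), pi_1 = p01/(p01+p10)
p01 = 0.1900, p10 = 0.5400
pi_1 = 0.2603

0.2603


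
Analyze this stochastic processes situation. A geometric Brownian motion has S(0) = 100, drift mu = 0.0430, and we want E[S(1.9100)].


E[S(t)] = S(0) * exp(mu * t)
= 100 * exp(0.0430 * 1.9100)
= 100 * 1.0856
= 108.5597

108.5597


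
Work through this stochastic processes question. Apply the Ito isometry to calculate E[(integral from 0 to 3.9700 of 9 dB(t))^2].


By Ito isometry: E[(int f dB)^2] = int f^2 dt
= 9^2 * 3.9700
= 81 * 3.9700 = 321.5700

321.5700


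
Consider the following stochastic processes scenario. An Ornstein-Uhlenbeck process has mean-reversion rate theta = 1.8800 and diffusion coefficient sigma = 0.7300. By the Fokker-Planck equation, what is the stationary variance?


Stationary variance = sigma^2 / (2*theta)
= 0.7300^2 / (2*1.8800)
= 0.5329 / 3.7600
= 0.1417

0.1417


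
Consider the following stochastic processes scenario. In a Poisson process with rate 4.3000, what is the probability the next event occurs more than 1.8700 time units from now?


P(X > t) = exp(-lambda * t)
= exp(-4.3000 * 1.8700)
= exp(-8.0410) = 3.2199e-04

3.2199e-04


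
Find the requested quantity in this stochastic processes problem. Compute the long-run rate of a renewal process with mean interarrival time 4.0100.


Long-run renewal rate = 1/E(X)
= 1/4.0100
= 0.2494

0.2494


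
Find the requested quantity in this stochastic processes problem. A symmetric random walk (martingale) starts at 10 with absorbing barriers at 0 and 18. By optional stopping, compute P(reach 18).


By optional stopping theorem: E(M at tau) = M(0) = 10
P(hit 18)*18 + P(hit 0)*0 = 10
P(hit 18) = (10 - 0)/(18 - 0) = 5/9 = 0.5556

0.5556


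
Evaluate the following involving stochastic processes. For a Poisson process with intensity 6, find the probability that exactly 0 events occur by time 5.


P(N(t)=k) = (lambda*t)^k * exp(-lambda*t) / k!
lambda*t = 30
= 30^0 * exp(-30) / 0!
= 1 * 9.3576e-14 / 1
= 9.3576e-14

9.3576e-14


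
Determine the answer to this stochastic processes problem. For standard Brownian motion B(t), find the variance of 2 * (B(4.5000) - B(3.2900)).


Var(alpha*(B(t)-B(s))) = alpha^2 * (t-s)
= 2^2 * (4.5000 - 3.2900)
= 4 * 1.2100
= 4.8400

4.8400


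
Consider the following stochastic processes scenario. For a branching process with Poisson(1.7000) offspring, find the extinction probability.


Since mu = 1.7000 > 1, extinction prob q < 1.
Solve s = exp(mu*(s-1)) iteratively.
q = 0.3088

0.3088


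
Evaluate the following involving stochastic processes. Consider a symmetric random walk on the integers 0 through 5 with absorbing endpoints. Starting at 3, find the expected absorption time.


For symmetric RW on 0,...,N with absorbing barriers, E(i) = i*(N-i)
E(3) = 3 * 2 = 6

6


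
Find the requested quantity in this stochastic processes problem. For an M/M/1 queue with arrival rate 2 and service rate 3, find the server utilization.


rho = lambda/mu
= 2/3
= 0.6667

0.6667


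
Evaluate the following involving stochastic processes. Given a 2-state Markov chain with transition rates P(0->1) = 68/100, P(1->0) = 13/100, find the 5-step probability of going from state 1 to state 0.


Computing P^5 by matrix multiplication.
P = [[0.3200, 0.6800], [0.1300, 0.8700]]
After raising P to the power 5:
P^5(1,0) = 0.1605

0.1605


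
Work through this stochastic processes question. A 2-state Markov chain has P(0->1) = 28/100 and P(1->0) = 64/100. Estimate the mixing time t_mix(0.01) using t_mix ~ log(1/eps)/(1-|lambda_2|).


lambda_2 = |1 - p01 - p10| = |1 - 0.2800 - 0.6400| = 0.0800
t_mix ~ log(1/eps)/(1 - |lambda_2|)
= log(100)/(1 - 0.0800) = 4.6052/0.9200
= 5.0056

5.0056


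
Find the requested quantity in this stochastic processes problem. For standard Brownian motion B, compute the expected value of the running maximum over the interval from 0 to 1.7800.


E(max B(s)) = sqrt(2t/pi)
= sqrt(2*1.7800/pi)
= sqrt(1.1332)
= 1.0645

1.0645


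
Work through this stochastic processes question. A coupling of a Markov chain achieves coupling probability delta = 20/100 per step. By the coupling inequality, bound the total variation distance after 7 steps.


TV distance bound <= (1-delta)^n
= (1 - 0.2000)^7
= 0.8000^7
= 0.2097

0.2097


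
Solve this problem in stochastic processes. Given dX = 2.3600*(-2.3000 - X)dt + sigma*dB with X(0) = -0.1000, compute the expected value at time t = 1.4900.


E[X(t)] = mu + (X(0) - mu)*exp(-theta*t)
= -2.3000 + (-0.1000 - -2.3000)*exp(-2.3600*1.4900)
= -2.3000 + 2.2000 * 0.0297
= -2.2346

-2.2346


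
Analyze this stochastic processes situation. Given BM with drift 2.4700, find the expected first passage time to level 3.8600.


Expected first passage time = a/mu
= 3.8600/2.4700
= 1.5628

1.5628


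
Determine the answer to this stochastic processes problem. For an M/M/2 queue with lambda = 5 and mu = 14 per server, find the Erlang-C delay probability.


a = lambda/mu = 0.3571
rho = a/c = 0.1786
Erlang-C formula applied:
C(c,a) = 0.0541

0.0541


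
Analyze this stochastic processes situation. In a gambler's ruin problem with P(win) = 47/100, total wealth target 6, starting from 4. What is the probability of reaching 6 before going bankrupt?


Gambler's ruin formula:
r = q/p = 0.5300/0.4700 = 1.1277
P(win) = (1 - r^i)/(1 - r^N)
= (1 - 1.1277^4)/(1 - 1.1277^6)
= 0.5842

0.5842


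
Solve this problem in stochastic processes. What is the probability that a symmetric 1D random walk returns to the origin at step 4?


P(S(4) = 0) = C(4,2) / 4^2
= 6 / 16
= 0.3750

0.3750


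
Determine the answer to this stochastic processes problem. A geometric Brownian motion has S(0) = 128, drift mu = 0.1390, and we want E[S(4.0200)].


E[S(t)] = S(0) * exp(mu * t)
= 128 * exp(0.1390 * 4.0200)
= 128 * 1.7485
= 223.8129

223.8129


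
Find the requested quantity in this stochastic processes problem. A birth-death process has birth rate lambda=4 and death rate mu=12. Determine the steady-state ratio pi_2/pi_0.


For birth-death process, pi_n/pi_0 = (lambda/mu)^n
= (4/12)^2
= 0.1111

0.1111


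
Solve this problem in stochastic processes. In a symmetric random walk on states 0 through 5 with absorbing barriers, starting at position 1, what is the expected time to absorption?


For symmetric RW on 0,...,N with absorbing barriers, E(i) = i*(N-i)
E(1) = 1 * 4 = 4

4


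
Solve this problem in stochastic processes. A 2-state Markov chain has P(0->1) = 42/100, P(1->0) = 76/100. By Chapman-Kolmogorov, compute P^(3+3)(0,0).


P^6 = P^3 * P^3
Computing via matrix multiplication of the transition matrix.
Entry (0,0) of P^6 = 0.6441

0.6441


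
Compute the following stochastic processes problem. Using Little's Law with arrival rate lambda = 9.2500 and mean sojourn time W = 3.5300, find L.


Little's Law: L = lambda * W
= 9.2500 * 3.5300
= 32.6525

32.6525


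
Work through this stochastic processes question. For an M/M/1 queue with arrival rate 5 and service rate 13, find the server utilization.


rho = lambda/mu
= 5/13
= 0.3846

0.3846


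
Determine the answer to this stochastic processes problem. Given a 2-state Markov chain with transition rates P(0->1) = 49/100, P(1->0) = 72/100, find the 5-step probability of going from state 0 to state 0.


Computing P^5 by matrix multiplication.
P = [[0.5100, 0.4900], [0.7200, 0.2800]]
After raising P to the power 5:
P^5(0,0) = 0.5949

0.5949


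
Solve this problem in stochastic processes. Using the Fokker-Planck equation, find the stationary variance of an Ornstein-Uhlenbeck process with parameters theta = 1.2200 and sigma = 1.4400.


Stationary variance = sigma^2 / (2*theta)
= 1.4400^2 / (2*1.2200)
= 2.0736 / 2.4400
= 0.8498

0.8498


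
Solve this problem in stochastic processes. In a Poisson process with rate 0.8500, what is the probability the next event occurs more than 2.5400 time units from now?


P(X > t) = exp(-lambda * t)
= exp(-0.8500 * 2.5400)
= exp(-2.1590) = 0.1154

0.1154


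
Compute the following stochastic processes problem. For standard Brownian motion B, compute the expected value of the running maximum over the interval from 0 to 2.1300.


E(max B(s)) = sqrt(2t/pi)
= sqrt(2*2.1300/pi)
= sqrt(1.3560)
= 1.1645

1.1645


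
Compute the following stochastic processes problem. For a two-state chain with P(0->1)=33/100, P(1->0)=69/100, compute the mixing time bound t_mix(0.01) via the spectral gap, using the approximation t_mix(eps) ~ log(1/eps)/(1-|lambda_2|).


lambda_2 = |1 - p01 - p10| = |1 - 0.3300 - 0.6900| = 0.0200
t_mix ~ log(1/eps)/(1 - |lambda_2|)
= log(100)/(1 - 0.0200) = 4.6052/0.9800
= 4.6992

4.6992


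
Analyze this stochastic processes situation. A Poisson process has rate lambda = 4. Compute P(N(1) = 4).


P(N(t)=k) = (lambda*t)^k * exp(-lambda*t) / k!
lambda*t = 4
= 4^4 * exp(-4) / 4!
= 256 * 0.0183 / 24
= 0.1954

0.1954


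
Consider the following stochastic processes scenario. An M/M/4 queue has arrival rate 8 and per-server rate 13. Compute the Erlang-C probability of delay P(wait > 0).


a = lambda/mu = 0.6154
rho = a/c = 0.1538
Erlang-C formula applied:
C(c,a) = 0.0038

0.0038


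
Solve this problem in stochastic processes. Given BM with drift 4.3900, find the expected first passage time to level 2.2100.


Expected first passage time = a/mu
= 2.2100/4.3900
= 0.5034

0.5034


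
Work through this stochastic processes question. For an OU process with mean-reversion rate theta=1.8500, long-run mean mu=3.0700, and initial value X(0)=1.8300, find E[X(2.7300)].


E[X(t)] = mu + (X(0) - mu)*exp(-theta*t)
= 3.0700 + (1.8300 - 3.0700)*exp(-1.8500*2.7300)
= 3.0700 + -1.2400 * 0.0064
= 3.0621

3.0621


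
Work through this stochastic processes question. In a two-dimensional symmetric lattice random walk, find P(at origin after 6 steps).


P = C(6,3)^2 / 4^6
= 20^2 / 4096
= 400 / 4096
= 0.0977

0.0977


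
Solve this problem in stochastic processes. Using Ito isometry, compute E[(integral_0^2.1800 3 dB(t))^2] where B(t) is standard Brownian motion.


By Ito isometry: E[(int f dB)^2] = int f^2 dt
= 3^2 * 2.1800
= 9 * 2.1800 = 19.6200

19.6200


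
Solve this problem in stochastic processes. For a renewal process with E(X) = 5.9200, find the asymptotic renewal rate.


Long-run renewal rate = 1/E(X)
= 1/5.9200
= 0.1689

0.1689


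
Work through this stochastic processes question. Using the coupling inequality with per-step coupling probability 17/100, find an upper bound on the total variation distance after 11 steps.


TV distance bound <= (1-delta)^n
= (1 - 0.1700)^11
= 0.8300^11
= 0.1288

0.1288


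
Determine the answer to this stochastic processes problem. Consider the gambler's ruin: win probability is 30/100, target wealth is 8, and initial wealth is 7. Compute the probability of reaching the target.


Gambler's ruin formula:
r = q/p = 0.7000/0.3000 = 2.3333
P(win) = (1 - r^i)/(1 - r^N)
= (1 - 2.3333^7)/(1 - 2.3333^8)
= 0.4279

0.4279


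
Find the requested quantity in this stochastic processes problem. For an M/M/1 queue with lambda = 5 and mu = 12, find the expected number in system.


rho = 5/12 = 0.4167
L = rho/(1-rho)
= 0.4167/0.5833
= 0.7143

0.7143


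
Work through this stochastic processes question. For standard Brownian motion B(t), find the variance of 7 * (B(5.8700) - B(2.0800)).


Var(alpha*(B(t)-B(s))) = alpha^2 * (t-s)
= 7^2 * (5.8700 - 2.0800)
= 49 * 3.7900
= 185.7100

185.7100


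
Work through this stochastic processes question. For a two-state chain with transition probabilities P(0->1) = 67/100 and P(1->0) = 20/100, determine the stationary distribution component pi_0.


Stationary distribution: pi_0 = p10/(p01+p10), pi_1 = p01/(p01+p10)
p01 = 0.6700, p10 = 0.2000
pi_0 = 0.2299

0.2299


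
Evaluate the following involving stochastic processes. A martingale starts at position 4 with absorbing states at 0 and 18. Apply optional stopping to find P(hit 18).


By optional stopping theorem: E(M at tau) = M(0) = 4
P(hit 18)*18 + P(hit 0)*0 = 4
P(hit 18) = (4 - 0)/(18 - 0) = 2/9 = 0.2222

0.2222


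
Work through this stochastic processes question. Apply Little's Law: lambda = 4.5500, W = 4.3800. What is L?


Little's Law: L = lambda * W
= 4.5500 * 4.3800
= 19.9290

19.9290


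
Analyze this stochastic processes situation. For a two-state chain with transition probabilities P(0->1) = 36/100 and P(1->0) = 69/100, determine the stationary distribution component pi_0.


Stationary distribution: pi_0 = p10/(p01+p10), pi_1 = p01/(p01+p10)
p01 = 0.3600, p10 = 0.6900
pi_0 = 0.6571

0.6571


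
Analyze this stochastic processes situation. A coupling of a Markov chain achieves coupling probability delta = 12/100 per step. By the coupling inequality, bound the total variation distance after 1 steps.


TV distance bound <= (1-delta)^n
= (1 - 0.1200)^1
= 0.8800^1
= 0.8800

0.8800


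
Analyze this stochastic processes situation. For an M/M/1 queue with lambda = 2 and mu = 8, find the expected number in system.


rho = 2/8 = 0.2500
L = rho/(1-rho)
= 0.2500/0.7500
= 0.3333

0.3333


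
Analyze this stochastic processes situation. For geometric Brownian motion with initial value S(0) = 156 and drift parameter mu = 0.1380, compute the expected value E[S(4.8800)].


E[S(t)] = S(0) * exp(mu * t)
= 156 * exp(0.1380 * 4.8800)
= 156 * 1.9610
= 305.9115

305.9115


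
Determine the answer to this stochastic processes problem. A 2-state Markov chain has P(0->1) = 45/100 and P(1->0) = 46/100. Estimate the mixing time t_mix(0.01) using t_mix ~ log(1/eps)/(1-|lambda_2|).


lambda_2 = |1 - p01 - p10| = |1 - 0.4500 - 0.4600| = 0.0900
t_mix ~ log(1/eps)/(1 - |lambda_2|)
= log(100)/(1 - 0.0900) = 4.6052/0.9100
= 5.0606

5.0606


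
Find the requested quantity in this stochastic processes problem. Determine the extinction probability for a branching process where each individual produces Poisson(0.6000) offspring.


Since mu = 0.6000 <= 1, extinction probability = 1.

1.0000


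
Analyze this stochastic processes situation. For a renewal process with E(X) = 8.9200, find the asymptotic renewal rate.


Long-run renewal rate = 1/E(X)
= 1/8.9200
= 0.1121

0.1121


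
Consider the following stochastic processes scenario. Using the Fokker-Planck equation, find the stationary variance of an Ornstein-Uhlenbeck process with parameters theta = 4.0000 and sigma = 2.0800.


Stationary variance = sigma^2 / (2*theta)
= 2.0800^2 / (2*4.0000)
= 4.3264 / 8.0000
= 0.5408

0.5408


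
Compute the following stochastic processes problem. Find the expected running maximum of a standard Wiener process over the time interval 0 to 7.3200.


E(max B(s)) = sqrt(2t/pi)
= sqrt(2*7.3200/pi)
= sqrt(4.6601)
= 2.1587

2.1587


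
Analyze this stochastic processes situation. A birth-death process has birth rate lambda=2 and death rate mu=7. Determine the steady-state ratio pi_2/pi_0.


For birth-death process, pi_n/pi_0 = (lambda/mu)^n
= (2/7)^2
= 0.0816

0.0816


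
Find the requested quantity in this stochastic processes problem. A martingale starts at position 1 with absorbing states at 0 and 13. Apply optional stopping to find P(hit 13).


By optional stopping theorem: E(M at tau) = M(0) = 1
P(hit 13)*13 + P(hit 0)*0 = 1
P(hit 13) = (1 - 0)/(13 - 0) = 1/13 = 0.0769

0.0769


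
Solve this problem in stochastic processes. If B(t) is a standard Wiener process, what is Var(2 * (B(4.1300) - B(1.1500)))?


Var(alpha*(B(t)-B(s))) = alpha^2 * (t-s)
= 2^2 * (4.1300 - 1.1500)
= 4 * 2.9800
= 11.9200

11.9200


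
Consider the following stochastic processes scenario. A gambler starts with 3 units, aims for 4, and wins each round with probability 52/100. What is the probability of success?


Gambler's ruin formula:
r = q/p = 0.4800/0.5200 = 0.9231
P(win) = (1 - r^i)/(1 - r^N)
= (1 - 0.9231^3)/(1 - 0.9231^4)
= 0.7792

0.7792


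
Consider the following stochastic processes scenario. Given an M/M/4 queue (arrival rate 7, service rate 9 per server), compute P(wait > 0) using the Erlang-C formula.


a = lambda/mu = 0.7778
rho = a/c = 0.1944
Erlang-C formula applied:
C(c,a) = 0.0087

0.0087


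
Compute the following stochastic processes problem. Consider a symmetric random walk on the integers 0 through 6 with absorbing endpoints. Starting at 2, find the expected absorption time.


For symmetric RW on 0,...,N with absorbing barriers, E(i) = i*(N-i)
E(2) = 2 * 4 = 8

8


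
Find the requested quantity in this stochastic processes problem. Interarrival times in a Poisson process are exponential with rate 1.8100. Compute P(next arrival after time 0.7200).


P(X > t) = exp(-lambda * t)
= exp(-1.8100 * 0.7200)
= exp(-1.3032) = 0.2717

0.2717


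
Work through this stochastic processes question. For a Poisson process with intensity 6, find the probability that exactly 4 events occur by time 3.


P(N(t)=k) = (lambda*t)^k * exp(-lambda*t) / k!
lambda*t = 18
= 18^4 * exp(-18) / 4!
= 104976 * 1.5230e-08 / 24
= 6.6616e-05

6.6616e-05


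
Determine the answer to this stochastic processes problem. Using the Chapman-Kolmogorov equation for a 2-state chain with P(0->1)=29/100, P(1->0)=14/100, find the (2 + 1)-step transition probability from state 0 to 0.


P^3 = P^2 * P^1
Computing via matrix multiplication of the transition matrix.
Entry (0,0) of P^3 = 0.4505

0.4505


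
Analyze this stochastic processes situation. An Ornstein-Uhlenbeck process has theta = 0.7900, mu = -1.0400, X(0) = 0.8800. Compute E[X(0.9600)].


E[X(t)] = mu + (X(0) - mu)*exp(-theta*t)
= -1.0400 + (0.8800 - -1.0400)*exp(-0.7900*0.9600)
= -1.0400 + 1.9200 * 0.4684
= -0.1406

-0.1406


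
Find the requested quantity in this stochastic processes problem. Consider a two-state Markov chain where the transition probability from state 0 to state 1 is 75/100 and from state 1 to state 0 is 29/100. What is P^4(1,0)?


Computing P^4 by matrix multiplication.
P = [[0.2500, 0.7500], [0.2900, 0.7100]]
After raising P to the power 4:
P^4(1,0) = 0.2788

0.2788


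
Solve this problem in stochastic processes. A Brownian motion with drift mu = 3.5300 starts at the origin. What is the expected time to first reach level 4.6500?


Expected first passage time = a/mu
= 4.6500/3.5300
= 1.3173

1.3173


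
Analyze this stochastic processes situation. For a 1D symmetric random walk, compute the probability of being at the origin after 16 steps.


P(S(16) = 0) = C(16,8) / 4^8
= 12870 / 65536
= 0.1964

0.1964


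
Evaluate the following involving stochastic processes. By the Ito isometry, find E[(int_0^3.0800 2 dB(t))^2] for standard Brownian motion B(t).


By Ito isometry: E[(int f dB)^2] = int f^2 dt
= 2^2 * 3.0800
= 4 * 3.0800 = 12.3200

12.3200


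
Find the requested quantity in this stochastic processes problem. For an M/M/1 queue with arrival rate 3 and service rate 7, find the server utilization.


rho = lambda/mu
= 3/7
= 0.4286

0.4286


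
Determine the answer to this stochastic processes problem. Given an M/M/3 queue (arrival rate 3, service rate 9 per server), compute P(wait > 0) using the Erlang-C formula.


a = lambda/mu = 0.3333
rho = a/c = 0.1111
Erlang-C formula applied:
C(c,a) = 0.0050

0.0050


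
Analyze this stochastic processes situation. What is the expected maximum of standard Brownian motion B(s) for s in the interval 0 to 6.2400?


E(max B(s)) = sqrt(2t/pi)
= sqrt(2*6.2400/pi)
= sqrt(3.9725)
= 1.9931

1.9931


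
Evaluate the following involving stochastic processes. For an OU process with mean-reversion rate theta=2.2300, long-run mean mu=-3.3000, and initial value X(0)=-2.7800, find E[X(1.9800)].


E[X(t)] = mu + (X(0) - mu)*exp(-theta*t)
= -3.3000 + (-2.7800 - -3.3000)*exp(-2.2300*1.9800)
= -3.3000 + 0.5200 * 0.0121
= -3.2937

-3.2937


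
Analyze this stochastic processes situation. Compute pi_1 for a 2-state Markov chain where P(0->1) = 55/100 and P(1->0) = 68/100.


Stationary distribution: pi_0 = p10/(p01+p10), pi_1 = p01/(p01+p10)
p01 = 0.5500, p10 = 0.6800
pi_1 = 0.4472

0.4472


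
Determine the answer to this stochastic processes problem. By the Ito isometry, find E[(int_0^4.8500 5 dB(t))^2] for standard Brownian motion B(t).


By Ito isometry: E[(int f dB)^2] = int f^2 dt
= 5^2 * 4.8500
= 25 * 4.8500 = 121.2500

121.2500


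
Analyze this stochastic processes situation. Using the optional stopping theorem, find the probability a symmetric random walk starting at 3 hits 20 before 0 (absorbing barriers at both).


By optional stopping theorem: E(M at tau) = M(0) = 3
P(hit 20)*20 + P(hit 0)*0 = 3
P(hit 20) = (3 - 0)/(20 - 0) = 3/20 = 0.1500

0.1500


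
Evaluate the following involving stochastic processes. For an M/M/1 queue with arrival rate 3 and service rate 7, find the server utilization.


rho = lambda/mu
= 3/7
= 0.4286

0.4286


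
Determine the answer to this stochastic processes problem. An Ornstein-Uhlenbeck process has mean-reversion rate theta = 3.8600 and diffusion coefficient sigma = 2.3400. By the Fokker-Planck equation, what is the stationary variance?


Stationary variance = sigma^2 / (2*theta)
= 2.3400^2 / (2*3.8600)
= 5.4756 / 7.7200
= 0.7093

0.7093


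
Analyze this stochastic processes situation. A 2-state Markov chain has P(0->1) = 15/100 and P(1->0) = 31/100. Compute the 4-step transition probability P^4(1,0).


Computing P^4 by matrix multiplication.
P = [[0.8500, 0.1500], [0.3100, 0.6900]]
After raising P to the power 4:
P^4(1,0) = 0.6166

0.6166


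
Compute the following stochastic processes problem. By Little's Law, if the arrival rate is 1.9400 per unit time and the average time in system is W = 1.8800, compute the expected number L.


Little's Law: L = lambda * W
= 1.9400 * 1.8800
= 3.6472

3.6472


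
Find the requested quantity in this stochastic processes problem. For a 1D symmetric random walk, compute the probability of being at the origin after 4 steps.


P(S(4) = 0) = C(4,2) / 4^2
= 6 / 16
= 0.3750

0.3750


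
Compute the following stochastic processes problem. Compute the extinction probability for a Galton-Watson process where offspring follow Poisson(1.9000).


Since mu = 1.9000 > 1, extinction prob q < 1.
Solve s = exp(mu*(s-1)) iteratively.
q = 0.2328

0.2328


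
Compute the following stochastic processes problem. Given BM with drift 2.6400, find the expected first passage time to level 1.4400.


Expected first passage time = a/mu
= 1.4400/2.6400
= 0.5455

0.5455


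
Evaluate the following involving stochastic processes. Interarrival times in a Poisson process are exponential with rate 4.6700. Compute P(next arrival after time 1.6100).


P(X > t) = exp(-lambda * t)
= exp(-4.6700 * 1.6100)
= exp(-7.5187) = 5.4284e-04

5.4284e-04


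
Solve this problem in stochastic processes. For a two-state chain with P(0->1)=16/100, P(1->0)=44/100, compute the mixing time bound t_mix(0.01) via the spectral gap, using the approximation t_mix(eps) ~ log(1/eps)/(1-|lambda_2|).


lambda_2 = |1 - p01 - p10| = |1 - 0.1600 - 0.4400| = 0.4000
t_mix ~ log(1/eps)/(1 - |lambda_2|)
= log(100)/(1 - 0.4000) = 4.6052/0.6000
= 7.6753

7.6753


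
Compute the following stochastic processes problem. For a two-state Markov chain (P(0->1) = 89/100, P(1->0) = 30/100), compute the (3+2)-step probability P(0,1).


P^5 = P^3 * P^2
Computing via matrix multiplication of the transition matrix.
Entry (0,1) of P^5 = 0.7481

0.7481


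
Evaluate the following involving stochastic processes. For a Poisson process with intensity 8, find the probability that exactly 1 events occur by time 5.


P(N(t)=k) = (lambda*t)^k * exp(-lambda*t) / k!
lambda*t = 40
= 40^1 * exp(-40) / 1!
= 40 * 4.2484e-18 / 1
= 1.6993e-16

1.6993e-16


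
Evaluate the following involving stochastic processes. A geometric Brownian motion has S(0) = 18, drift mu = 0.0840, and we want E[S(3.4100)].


E[S(t)] = S(0) * exp(mu * t)
= 18 * exp(0.0840 * 3.4100)
= 18 * 1.3317
= 23.9702

23.9702


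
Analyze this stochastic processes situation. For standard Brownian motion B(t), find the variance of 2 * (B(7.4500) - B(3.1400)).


Var(alpha*(B(t)-B(s))) = alpha^2 * (t-s)
= 2^2 * (7.4500 - 3.1400)
= 4 * 4.3100
= 17.2400

17.2400


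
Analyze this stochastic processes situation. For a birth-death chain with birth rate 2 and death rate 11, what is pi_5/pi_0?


For birth-death process, pi_n/pi_0 = (lambda/mu)^n
= (2/11)^5
= 1.9869e-04

1.9869e-04


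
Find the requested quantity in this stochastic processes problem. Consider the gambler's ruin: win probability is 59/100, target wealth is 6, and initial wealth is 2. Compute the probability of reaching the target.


Gambler's ruin formula:
r = q/p = 0.4100/0.5900 = 0.6949
P(win) = (1 - r^i)/(1 - r^N)
= (1 - 0.6949^2)/(1 - 0.6949^6)
= 0.5827

0.5827


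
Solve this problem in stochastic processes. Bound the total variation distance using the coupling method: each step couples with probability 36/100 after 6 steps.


TV distance bound <= (1-delta)^n
= (1 - 0.3600)^6
= 0.6400^6
= 0.0687

0.0687


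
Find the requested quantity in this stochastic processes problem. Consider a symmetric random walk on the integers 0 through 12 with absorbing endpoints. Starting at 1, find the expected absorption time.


For symmetric RW on 0,...,N with absorbing barriers, E(i) = i*(N-i)
E(1) = 1 * 11 = 11

11
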